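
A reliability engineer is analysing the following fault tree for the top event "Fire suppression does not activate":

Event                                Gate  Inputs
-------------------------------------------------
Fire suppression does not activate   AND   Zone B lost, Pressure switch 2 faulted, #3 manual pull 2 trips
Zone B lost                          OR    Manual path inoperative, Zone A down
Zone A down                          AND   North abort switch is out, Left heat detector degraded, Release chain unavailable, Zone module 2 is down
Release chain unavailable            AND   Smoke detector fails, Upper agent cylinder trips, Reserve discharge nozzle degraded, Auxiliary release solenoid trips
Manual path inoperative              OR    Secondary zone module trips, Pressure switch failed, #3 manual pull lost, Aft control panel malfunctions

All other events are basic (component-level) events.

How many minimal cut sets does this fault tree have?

Manual path inoperative [OR]: union of children's cut sets → 4 cut set(s).
Release chain unavailable [AND]: one cut set from each child combined → 1 × 1 × 1 × 1 = 1 cut set(s).
Zone A down [AND]: one cut set from each child combined → 1 × 1 × 1 × 1 = 1 cut set(s).
Zone B lost [OR]: union of children's cut sets → 5 cut set(s).
Fire suppression does not activate [AND]: one cut set from each child combined → 5 × 1 × 1 = 5 cut set(s).
Minimal cut sets: {#3 manual pull 2 trips, Pressure switch 2 faulted, Secondary zone module trips}; {#3 manual pull 2 trips, Pressure switch 2 faulted, Pressure switch failed}; {#3 manual pull 2 trips, #3 manual pull lost, Pressure switch 2 faulted}; {#3 manual pull 2 trips, Aft control panel malfunctions, Pressure switch 2 faulted}; {#3 manual pull 2 trips, Auxiliary release solenoid trips, Left heat detector degraded, North abort switch is out, Pressure switch 2 faulted, Reserve discharge nozzle degraded, Smoke detector fails, Upper agent cylinder trips, Zone module 2 is down}.

5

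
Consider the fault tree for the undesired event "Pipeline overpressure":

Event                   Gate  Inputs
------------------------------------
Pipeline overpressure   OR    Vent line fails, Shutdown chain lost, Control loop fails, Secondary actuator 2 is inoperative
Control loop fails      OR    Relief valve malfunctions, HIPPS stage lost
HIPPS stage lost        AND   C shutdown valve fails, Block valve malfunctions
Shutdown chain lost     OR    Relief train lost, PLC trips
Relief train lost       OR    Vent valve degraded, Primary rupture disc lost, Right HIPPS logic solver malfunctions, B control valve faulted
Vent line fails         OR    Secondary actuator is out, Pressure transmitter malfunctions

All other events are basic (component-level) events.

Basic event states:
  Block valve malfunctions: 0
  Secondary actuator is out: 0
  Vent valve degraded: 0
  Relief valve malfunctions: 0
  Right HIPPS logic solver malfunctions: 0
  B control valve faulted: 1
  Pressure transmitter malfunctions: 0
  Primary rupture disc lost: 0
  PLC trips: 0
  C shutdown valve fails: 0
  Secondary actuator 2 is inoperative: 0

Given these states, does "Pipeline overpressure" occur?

Yes

Vent line fails [OR]: Secondary actuator is out=not, Pressure transmitter malfunctions=not → no input occurs → does not occur.
Relief train lost [OR]: Vent valve degraded=not, Primary rupture disc lost=not, Right HIPPS logic solver malfunctions=not, B control valve faulted=occurs → at least one input occurs → occurs.
Shutdown chain lost [OR]: Relief train lost=occurs, PLC trips=not → at least one input occurs → occurs.
HIPPS stage lost [AND]: C shutdown valve fails=not, Block valve malfunctions=not → not all inputs occur → does not occur.
Control loop fails [OR]: Relief valve malfunctions=not, HIPPS stage lost=not → no input occurs → does not occur.
Pipeline overpressure [OR]: Vent line fails=not, Shutdown chain lost=occurs, Control loop fails=not, Secondary actuator 2 is inoperative=not → at least one input occurs → occurs.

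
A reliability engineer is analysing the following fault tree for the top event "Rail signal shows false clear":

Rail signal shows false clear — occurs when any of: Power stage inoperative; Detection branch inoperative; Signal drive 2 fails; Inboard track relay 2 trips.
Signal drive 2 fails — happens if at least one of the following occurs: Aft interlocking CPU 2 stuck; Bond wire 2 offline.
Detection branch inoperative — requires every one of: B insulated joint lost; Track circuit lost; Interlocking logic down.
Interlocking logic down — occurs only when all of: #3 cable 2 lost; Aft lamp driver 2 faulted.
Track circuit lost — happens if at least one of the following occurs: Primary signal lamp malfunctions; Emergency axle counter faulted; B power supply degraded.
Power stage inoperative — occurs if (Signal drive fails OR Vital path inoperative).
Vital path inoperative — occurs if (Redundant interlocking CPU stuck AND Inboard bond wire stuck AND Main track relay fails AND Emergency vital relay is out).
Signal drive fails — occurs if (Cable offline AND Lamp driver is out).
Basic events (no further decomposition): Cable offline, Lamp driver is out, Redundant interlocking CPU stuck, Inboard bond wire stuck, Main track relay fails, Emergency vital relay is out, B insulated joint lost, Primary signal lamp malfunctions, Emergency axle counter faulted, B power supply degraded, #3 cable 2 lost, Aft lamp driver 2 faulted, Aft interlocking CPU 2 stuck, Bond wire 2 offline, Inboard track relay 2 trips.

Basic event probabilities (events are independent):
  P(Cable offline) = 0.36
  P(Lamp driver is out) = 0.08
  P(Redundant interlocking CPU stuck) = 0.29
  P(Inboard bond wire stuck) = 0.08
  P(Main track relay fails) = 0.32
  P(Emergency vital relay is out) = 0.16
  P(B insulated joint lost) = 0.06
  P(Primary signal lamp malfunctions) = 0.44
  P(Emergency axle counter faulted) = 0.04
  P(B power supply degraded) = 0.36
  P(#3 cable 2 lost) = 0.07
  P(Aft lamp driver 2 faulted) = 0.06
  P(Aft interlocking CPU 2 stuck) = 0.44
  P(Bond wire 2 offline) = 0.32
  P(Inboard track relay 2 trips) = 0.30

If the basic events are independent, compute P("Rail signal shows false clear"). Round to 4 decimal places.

P(Signal drive fails) [AND] = 0.36 × 0.08 = 0.028800
P(Vital path inoperative) [AND] = 0.29 × 0.08 × 0.32 × 0.16 = 0.001188
P(Power stage inoperative) [OR] = 1 − (1−0.028800) × (1−0.001188) = 0.029954
P(Track circuit lost) [OR] = 1 − (1−0.44) × (1−0.04) × (1−0.36) = 0.655936
P(Interlocking logic down) [AND] = 0.07 × 0.06 = 0.004200
P(Detection branch inoperative) [AND] = 0.06 × 0.655936 × 0.004200 = 0.000165
P(Signal drive 2 fails) [OR] = 1 − (1−0.44) × (1−0.32) = 0.619200
P(Rail signal shows false clear) [OR] = 1 − (1−0.029954) × (1−0.000165) × (1−0.619200) × (1−0.30) = 0.741467
Rounded to 4 decimal places: P(Rail signal shows false clear) ≈ 0.7415.

0.7415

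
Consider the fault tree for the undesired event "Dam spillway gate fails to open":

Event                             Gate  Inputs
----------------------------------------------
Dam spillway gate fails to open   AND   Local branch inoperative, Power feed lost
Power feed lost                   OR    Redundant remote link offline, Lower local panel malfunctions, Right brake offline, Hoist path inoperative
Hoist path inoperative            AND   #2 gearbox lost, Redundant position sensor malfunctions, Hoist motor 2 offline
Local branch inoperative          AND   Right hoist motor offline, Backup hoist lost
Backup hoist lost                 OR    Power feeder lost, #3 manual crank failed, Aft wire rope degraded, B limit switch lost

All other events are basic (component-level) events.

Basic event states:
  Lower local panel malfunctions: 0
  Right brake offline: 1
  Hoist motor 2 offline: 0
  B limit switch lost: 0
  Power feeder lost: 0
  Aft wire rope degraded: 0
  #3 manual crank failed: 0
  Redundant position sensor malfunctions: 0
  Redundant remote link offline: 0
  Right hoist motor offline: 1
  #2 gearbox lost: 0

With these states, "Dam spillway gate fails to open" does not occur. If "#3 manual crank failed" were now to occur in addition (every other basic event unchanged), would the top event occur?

Counterfactual: set "#3 manual crank failed" to occurred.
Backup hoist lost [OR]: Power feeder lost=not, #3 manual crank failed=occurs, Aft wire rope degraded=not, B limit switch lost=not → at least one input occurs → occurs.
Local branch inoperative [AND]: Right hoist motor offline=occurs, Backup hoist lost=occurs → all inputs occur → occurs.
Hoist path inoperative [AND]: #2 gearbox lost=not, Redundant position sensor malfunctions=not, Hoist motor 2 offline=not → not all inputs occur → does not occur.
Power feed lost [OR]: Redundant remote link offline=not, Lower local panel malfunctions=not, Right brake offline=occurs, Hoist path inoperative=not → at least one input occurs → occurs.
Dam spillway gate fails to open [AND]: Local branch inoperative=occurs, Power feed lost=occurs → all inputs occur → occurs.

Yes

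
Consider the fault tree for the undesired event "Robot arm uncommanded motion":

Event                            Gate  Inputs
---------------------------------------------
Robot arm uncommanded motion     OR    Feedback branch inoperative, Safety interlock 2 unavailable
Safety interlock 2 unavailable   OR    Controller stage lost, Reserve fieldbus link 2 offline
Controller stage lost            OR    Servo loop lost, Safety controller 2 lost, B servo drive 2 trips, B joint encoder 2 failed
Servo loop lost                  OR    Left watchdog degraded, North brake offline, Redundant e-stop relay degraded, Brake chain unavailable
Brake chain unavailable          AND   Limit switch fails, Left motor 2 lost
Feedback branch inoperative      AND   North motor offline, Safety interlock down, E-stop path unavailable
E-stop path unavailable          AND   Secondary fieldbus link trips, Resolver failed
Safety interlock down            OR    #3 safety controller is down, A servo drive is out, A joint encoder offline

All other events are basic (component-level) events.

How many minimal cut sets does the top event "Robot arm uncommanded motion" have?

Safety interlock down [OR]: union of children's cut sets → 3 cut set(s).
E-stop path unavailable [AND]: one cut set from each child combined → 1 × 1 = 1 cut set(s).
Feedback branch inoperative [AND]: one cut set from each child combined → 1 × 3 × 1 = 3 cut set(s).
Brake chain unavailable [AND]: one cut set from each child combined → 1 × 1 = 1 cut set(s).
Servo loop lost [OR]: union of children's cut sets → 4 cut set(s).
Controller stage lost [OR]: union of children's cut sets → 7 cut set(s).
Safety interlock 2 unavailable [OR]: union of children's cut sets → 8 cut set(s).
Robot arm uncommanded motion [OR]: union of children's cut sets → 11 cut set(s).

11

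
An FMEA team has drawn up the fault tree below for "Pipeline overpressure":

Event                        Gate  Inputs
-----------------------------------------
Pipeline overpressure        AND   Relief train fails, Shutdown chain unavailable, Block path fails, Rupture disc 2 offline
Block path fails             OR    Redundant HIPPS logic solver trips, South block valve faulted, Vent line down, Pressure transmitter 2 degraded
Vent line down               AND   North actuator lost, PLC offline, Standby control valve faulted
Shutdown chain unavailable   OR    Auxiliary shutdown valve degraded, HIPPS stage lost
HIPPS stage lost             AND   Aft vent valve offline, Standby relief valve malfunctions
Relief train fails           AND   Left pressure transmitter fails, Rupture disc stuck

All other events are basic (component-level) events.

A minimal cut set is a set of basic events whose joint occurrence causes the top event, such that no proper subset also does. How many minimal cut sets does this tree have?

Relief train fails [AND]: one cut set from each child combined → 1 × 1 = 1 cut set(s).
HIPPS stage lost [AND]: one cut set from each child combined → 1 × 1 = 1 cut set(s).
Shutdown chain unavailable [OR]: union of children's cut sets → 2 cut set(s).
Vent line down [AND]: one cut set from each child combined → 1 × 1 × 1 = 1 cut set(s).
Block path fails [OR]: union of children's cut sets → 4 cut set(s).
Pipeline overpressure [AND]: one cut set from each child combined → 1 × 2 × 4 × 1 = 8 cut set(s).
Minimal cut sets: {Auxiliary shutdown valve degraded, Left pressure transmitter fails, Redundant HIPPS logic solver trips, Rupture disc 2 offline, Rupture disc stuck}; {Auxiliary shutdown valve degraded, Left pressure transmitter fails, Rupture disc 2 offline, Rupture disc stuck, South block valve faulted}; {Auxiliary shutdown valve degraded, Left pressure transmitter fails, North actuator lost, PLC offline, Rupture disc 2 offline, Rupture disc stuck, Standby control valve faulted}; {Auxiliary shutdown valve degraded, Left pressure transmitter fails, Pressure transmitter 2 degraded, Rupture disc 2 offline, Rupture disc stuck}; {Aft vent valve offline, Left pressure transmitter fails, Redundant HIPPS logic solver trips, Rupture disc 2 offline, Rupture disc stuck, Standby relief valve malfunctions}; {Aft vent valve offline, Left pressure transmitter fails, Rupture disc 2 offline, Rupture disc stuck, South block valve faulted, Standby relief valve malfunctions}; {Aft vent valve offline, Left pressure transmitter fails, North actuator lost, PLC offline, Rupture disc 2 offline, Rupture disc stuck, Standby control valve faulted, Standby relief valve malfunctions}; {Aft vent valve offline, Left pressure transmitter fails, Pressure transmitter 2 degraded, Rupture disc 2 offline, Rupture disc stuck, Standby relief valve malfunctions}.

8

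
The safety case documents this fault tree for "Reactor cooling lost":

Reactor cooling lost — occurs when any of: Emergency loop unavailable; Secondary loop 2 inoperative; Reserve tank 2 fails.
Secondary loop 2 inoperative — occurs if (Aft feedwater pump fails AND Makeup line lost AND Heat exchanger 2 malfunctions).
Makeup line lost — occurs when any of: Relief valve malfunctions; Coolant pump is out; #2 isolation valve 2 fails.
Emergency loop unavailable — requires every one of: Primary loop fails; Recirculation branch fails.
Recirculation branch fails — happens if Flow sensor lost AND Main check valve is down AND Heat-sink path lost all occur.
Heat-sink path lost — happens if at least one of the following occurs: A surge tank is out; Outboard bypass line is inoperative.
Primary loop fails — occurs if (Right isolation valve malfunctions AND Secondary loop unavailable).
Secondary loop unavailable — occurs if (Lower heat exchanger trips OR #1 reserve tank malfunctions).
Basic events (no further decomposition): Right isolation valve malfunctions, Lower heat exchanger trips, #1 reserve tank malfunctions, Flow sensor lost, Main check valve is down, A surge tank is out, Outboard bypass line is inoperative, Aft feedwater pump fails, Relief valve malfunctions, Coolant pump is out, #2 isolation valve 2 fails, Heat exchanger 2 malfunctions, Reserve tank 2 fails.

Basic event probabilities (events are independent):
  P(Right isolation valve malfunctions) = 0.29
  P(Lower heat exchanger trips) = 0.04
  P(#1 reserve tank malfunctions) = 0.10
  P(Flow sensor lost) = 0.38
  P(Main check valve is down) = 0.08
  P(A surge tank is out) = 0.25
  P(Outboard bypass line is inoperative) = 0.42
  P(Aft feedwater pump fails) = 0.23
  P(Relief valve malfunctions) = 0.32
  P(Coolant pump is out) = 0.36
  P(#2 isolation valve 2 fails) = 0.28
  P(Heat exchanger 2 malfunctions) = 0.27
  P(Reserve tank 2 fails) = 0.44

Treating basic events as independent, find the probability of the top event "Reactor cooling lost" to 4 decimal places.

P(Secondary loop unavailable) [OR] = 1 − (1−0.04) × (1−0.10) = 0.136000
P(Primary loop fails) [AND] = 0.29 × 0.136000 = 0.039440
P(Heat-sink path lost) [OR] = 1 − (1−0.25) × (1−0.42) = 0.565000
P(Recirculation branch fails) [AND] = 0.38 × 0.08 × 0.565000 = 0.017176
P(Emergency loop unavailable) [AND] = 0.039440 × 0.017176 = 0.000677
P(Makeup line lost) [OR] = 1 − (1−0.32) × (1−0.36) × (1−0.28) = 0.686656
P(Secondary loop 2 inoperative) [AND] = 0.23 × 0.686656 × 0.27 = 0.042641
P(Reactor cooling lost) [OR] = 1 − (1−0.000677) × (1−0.042641) × (1−0.44) = 0.464242
Rounded to 4 decimal places: P(Reactor cooling lost) ≈ 0.4642.

0.4642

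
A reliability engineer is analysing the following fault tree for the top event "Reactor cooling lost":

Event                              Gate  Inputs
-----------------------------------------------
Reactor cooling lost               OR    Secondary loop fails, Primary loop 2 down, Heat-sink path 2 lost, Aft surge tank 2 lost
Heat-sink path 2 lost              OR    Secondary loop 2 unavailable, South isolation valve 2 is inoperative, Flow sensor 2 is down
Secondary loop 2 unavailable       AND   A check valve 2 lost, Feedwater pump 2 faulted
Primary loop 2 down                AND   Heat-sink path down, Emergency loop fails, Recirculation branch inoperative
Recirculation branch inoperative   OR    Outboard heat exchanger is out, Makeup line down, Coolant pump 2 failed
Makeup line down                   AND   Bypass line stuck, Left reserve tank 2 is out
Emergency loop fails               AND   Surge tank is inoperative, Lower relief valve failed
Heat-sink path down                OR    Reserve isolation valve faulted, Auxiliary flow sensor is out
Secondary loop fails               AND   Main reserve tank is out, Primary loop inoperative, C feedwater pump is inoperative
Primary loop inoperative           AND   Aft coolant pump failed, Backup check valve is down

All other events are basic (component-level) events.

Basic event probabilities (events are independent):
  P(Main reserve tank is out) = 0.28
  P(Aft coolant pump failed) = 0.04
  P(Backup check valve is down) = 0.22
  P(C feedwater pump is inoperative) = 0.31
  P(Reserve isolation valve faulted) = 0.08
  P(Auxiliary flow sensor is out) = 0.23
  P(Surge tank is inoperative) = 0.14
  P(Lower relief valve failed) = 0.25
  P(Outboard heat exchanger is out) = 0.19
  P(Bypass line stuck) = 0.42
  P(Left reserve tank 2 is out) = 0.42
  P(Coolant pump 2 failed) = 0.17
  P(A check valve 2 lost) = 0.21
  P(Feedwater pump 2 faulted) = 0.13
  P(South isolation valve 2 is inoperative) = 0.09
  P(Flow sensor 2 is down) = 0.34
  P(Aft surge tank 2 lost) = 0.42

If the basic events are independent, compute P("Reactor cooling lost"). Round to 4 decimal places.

P(Primary loop inoperative) [AND] = 0.04 × 0.22 = 0.008800
P(Secondary loop fails) [AND] = 0.28 × 0.008800 × 0.31 = 0.000764
P(Heat-sink path down) [OR] = 1 − (1−0.08) × (1−0.23) = 0.291600
P(Emergency loop fails) [AND] = 0.14 × 0.25 = 0.035000
P(Makeup line down) [AND] = 0.42 × 0.42 = 0.176400
P(Recirculation branch inoperative) [OR] = 1 − (1−0.19) × (1−0.176400) × (1−0.17) = 0.446294
P(Primary loop 2 down) [AND] = 0.291600 × 0.035000 × 0.446294 = 0.004555
P(Secondary loop 2 unavailable) [AND] = 0.21 × 0.13 = 0.027300
P(Heat-sink path 2 lost) [OR] = 1 − (1−0.027300) × (1−0.09) × (1−0.34) = 0.415796
P(Reactor cooling lost) [OR] = 1 − (1−0.000764) × (1−0.004555) × (1−0.415796) × (1−0.42) = 0.662963
Rounded to 4 decimal places: P(Reactor cooling lost) ≈ 0.6630.

0.6630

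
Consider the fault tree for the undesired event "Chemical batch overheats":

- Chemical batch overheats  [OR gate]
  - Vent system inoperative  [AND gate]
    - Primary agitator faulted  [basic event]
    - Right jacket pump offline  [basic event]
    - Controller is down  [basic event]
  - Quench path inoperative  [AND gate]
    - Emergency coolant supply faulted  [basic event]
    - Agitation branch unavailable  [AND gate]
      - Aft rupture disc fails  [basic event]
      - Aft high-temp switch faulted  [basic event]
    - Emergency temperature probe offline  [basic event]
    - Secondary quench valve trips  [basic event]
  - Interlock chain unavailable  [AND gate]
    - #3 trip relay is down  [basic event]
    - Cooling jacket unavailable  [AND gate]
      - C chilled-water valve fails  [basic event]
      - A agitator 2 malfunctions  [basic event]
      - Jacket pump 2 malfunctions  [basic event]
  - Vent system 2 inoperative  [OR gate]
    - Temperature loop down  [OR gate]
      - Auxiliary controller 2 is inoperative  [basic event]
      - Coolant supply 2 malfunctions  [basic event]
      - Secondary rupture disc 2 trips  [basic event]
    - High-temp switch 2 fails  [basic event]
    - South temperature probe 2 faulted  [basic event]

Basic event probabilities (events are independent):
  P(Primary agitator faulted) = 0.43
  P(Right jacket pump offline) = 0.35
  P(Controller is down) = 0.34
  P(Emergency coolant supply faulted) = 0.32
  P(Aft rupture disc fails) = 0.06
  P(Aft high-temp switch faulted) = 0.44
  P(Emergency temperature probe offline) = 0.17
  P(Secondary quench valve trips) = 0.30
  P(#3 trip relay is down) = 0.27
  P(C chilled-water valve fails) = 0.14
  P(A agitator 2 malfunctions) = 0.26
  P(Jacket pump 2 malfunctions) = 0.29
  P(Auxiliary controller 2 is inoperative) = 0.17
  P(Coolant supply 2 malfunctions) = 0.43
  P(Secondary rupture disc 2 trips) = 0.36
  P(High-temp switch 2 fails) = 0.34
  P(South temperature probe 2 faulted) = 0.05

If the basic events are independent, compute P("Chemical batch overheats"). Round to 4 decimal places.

0.8205

P(Vent system inoperative) [AND] = 0.43 × 0.35 × 0.34 = 0.051170
P(Agitation branch unavailable) [AND] = 0.06 × 0.44 = 0.026400
P(Quench path inoperative) [AND] = 0.32 × 0.026400 × 0.17 × 0.30 = 0.000431
P(Cooling jacket unavailable) [AND] = 0.14 × 0.26 × 0.29 = 0.010556
P(Interlock chain unavailable) [AND] = 0.27 × 0.010556 = 0.002850
P(Temperature loop down) [OR] = 1 − (1−0.17) × (1−0.43) × (1−0.36) = 0.697216
P(Vent system 2 inoperative) [OR] = 1 − (1−0.697216) × (1−0.34) × (1−0.05) = 0.810154
P(Chemical batch overheats) [OR] = 1 − (1−0.051170) × (1−0.000431) × (1−0.002850) × (1−0.810154) = 0.820459
Rounded to 4 decimal places: P(Chemical batch overheats) ≈ 0.8205.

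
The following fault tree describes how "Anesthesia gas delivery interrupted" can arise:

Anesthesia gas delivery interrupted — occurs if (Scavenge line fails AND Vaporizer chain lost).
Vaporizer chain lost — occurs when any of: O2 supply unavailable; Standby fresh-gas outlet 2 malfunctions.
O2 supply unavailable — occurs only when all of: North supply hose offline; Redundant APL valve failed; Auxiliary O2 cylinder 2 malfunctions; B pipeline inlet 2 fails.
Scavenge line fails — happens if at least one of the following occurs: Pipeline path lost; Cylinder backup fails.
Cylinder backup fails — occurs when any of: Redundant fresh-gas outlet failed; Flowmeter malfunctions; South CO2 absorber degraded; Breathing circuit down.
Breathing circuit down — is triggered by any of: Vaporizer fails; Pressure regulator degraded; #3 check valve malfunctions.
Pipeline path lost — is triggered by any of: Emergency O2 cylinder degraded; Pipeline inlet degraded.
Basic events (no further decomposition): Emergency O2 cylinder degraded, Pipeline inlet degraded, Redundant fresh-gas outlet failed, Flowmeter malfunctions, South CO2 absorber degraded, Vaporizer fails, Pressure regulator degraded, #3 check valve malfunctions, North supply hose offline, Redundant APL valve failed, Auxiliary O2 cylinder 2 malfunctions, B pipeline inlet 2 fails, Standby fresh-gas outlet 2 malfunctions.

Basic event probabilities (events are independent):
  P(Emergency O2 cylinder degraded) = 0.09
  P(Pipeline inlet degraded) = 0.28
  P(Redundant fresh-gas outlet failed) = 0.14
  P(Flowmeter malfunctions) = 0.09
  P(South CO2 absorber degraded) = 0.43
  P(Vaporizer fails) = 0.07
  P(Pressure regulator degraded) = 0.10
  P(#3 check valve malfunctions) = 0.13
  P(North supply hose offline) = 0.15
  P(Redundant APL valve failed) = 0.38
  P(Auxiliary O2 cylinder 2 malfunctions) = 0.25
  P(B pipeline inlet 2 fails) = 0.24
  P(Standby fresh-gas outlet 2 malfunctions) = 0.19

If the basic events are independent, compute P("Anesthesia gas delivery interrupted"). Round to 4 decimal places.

P(Pipeline path lost) [OR] = 1 − (1−0.09) × (1−0.28) = 0.344800
P(Breathing circuit down) [OR] = 1 − (1−0.07) × (1−0.10) × (1−0.13) = 0.271810
P(Cylinder backup fails) [OR] = 1 − (1−0.14) × (1−0.09) × (1−0.43) × (1−0.271810) = 0.675168
P(Scavenge line fails) [OR] = 1 − (1−0.344800) × (1−0.675168) = 0.787170
P(O2 supply unavailable) [AND] = 0.15 × 0.38 × 0.25 × 0.24 = 0.003420
P(Vaporizer chain lost) [OR] = 1 − (1−0.003420) × (1−0.19) = 0.192770
P(Anesthesia gas delivery interrupted) [AND] = 0.787170 × 0.192770 = 0.151743
Rounded to 4 decimal places: P(Anesthesia gas delivery interrupted) ≈ 0.1517.

0.1517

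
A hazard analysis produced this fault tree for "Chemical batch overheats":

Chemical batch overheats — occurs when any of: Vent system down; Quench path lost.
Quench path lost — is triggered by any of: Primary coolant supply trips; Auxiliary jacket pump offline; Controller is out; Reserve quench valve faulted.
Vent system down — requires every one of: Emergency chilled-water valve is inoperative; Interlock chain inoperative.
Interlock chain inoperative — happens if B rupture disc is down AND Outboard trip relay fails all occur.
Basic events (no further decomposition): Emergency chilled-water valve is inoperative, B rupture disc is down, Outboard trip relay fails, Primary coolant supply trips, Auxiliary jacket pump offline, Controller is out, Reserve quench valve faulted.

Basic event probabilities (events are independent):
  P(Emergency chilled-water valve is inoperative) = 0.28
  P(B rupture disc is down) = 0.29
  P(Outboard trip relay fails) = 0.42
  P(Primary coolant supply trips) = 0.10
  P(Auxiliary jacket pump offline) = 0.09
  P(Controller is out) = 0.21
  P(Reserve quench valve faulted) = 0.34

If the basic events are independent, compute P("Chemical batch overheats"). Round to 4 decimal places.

0.5875

P(Interlock chain inoperative) [AND] = 0.29 × 0.42 = 0.121800
P(Vent system down) [AND] = 0.28 × 0.121800 = 0.034104
P(Quench path lost) [OR] = 1 − (1−0.10) × (1−0.09) × (1−0.21) × (1−0.34) = 0.572973
P(Chemical batch overheats) [OR] = 1 − (1−0.034104) × (1−0.572973) = 0.587536
Rounded to 4 decimal places: P(Chemical batch overheats) ≈ 0.5875.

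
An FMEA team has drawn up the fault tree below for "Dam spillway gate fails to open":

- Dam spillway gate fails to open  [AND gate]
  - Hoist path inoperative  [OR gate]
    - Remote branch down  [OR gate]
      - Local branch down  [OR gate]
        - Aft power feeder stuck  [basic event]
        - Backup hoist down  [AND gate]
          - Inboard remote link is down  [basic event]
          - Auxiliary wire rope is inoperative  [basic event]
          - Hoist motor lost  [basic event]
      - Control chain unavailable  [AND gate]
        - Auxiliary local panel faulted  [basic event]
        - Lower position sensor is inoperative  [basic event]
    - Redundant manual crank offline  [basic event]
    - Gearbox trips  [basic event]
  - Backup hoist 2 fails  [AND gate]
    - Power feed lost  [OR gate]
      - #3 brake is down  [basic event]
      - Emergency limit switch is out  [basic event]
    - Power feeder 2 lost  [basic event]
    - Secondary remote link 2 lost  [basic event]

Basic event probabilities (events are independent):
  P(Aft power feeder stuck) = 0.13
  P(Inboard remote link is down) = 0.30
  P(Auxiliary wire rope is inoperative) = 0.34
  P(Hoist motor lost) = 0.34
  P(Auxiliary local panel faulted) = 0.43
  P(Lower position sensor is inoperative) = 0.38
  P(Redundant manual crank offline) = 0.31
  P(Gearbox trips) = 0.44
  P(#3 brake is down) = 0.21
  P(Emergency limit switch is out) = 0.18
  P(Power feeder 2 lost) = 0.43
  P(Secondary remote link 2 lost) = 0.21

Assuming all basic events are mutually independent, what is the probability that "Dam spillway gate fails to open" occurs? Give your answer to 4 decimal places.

0.0232

P(Backup hoist down) [AND] = 0.30 × 0.34 × 0.34 = 0.034680
P(Local branch down) [OR] = 1 − (1−0.13) × (1−0.034680) = 0.160172
P(Control chain unavailable) [AND] = 0.43 × 0.38 = 0.163400
P(Remote branch down) [OR] = 1 − (1−0.160172) × (1−0.163400) = 0.297400
P(Hoist path inoperative) [OR] = 1 − (1−0.297400) × (1−0.31) × (1−0.44) = 0.728515
P(Power feed lost) [OR] = 1 − (1−0.21) × (1−0.18) = 0.352200
P(Backup hoist 2 fails) [AND] = 0.352200 × 0.43 × 0.21 = 0.031804
P(Dam spillway gate fails to open) [AND] = 0.728515 × 0.031804 = 0.023170
Rounded to 4 decimal places: P(Dam spillway gate fails to open) ≈ 0.0232.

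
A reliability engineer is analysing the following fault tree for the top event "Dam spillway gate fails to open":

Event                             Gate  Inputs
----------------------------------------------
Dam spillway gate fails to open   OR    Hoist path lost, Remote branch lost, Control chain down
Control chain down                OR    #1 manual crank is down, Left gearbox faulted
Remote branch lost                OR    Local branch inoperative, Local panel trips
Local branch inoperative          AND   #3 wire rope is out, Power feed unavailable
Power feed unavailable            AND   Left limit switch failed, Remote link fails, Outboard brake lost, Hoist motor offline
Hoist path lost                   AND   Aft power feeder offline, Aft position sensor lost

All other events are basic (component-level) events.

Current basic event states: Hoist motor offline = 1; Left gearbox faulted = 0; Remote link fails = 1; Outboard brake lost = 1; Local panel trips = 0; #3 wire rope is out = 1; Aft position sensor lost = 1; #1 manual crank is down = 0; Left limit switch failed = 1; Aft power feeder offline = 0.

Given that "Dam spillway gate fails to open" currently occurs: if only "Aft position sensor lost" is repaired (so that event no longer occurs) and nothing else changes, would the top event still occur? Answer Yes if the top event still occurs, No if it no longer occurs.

Yes

Counterfactual: set "Aft position sensor lost" to not occurred.
Hoist path lost [AND]: Aft power feeder offline=not, Aft position sensor lost=not → not all inputs occur → does not occur.
Power feed unavailable [AND]: Left limit switch failed=occurs, Remote link fails=occurs, Outboard brake lost=occurs, Hoist motor offline=occurs → all inputs occur → occurs.
Local branch inoperative [AND]: #3 wire rope is out=occurs, Power feed unavailable=occurs → all inputs occur → occurs.
Remote branch lost [OR]: Local branch inoperative=occurs, Local panel trips=not → at least one input occurs → occurs.
Control chain down [OR]: #1 manual crank is down=not, Left gearbox faulted=not → no input occurs → does not occur.
Dam spillway gate fails to open [OR]: Hoist path lost=not, Remote branch lost=occurs, Control chain down=not → at least one input occurs → occurs.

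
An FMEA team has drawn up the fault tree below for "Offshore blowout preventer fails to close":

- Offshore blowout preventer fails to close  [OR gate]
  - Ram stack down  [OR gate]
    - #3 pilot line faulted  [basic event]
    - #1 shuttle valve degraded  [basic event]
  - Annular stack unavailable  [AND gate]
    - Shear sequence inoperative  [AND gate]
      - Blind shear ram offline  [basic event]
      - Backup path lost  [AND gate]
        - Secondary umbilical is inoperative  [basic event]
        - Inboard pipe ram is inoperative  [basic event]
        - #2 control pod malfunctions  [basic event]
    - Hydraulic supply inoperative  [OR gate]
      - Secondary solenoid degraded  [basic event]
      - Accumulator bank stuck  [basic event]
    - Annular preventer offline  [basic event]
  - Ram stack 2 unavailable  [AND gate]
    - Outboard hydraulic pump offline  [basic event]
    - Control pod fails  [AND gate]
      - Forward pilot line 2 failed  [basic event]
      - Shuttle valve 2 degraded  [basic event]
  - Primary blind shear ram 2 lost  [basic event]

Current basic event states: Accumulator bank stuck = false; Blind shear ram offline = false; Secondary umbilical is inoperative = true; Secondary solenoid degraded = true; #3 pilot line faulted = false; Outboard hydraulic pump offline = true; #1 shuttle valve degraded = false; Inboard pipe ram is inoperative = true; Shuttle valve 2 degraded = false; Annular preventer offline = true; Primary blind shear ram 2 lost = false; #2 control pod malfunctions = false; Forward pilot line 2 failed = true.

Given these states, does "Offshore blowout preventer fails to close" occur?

No

Ram stack down [OR]: #3 pilot line faulted=not, #1 shuttle valve degraded=not → no input occurs → does not occur.
Backup path lost [AND]: Secondary umbilical is inoperative=occurs, Inboard pipe ram is inoperative=occurs, #2 control pod malfunctions=not → not all inputs occur → does not occur.
Shear sequence inoperative [AND]: Blind shear ram offline=not, Backup path lost=not → not all inputs occur → does not occur.
Hydraulic supply inoperative [OR]: Secondary solenoid degraded=occurs, Accumulator bank stuck=not → at least one input occurs → occurs.
Annular stack unavailable [AND]: Shear sequence inoperative=not, Hydraulic supply inoperative=occurs, Annular preventer offline=occurs → not all inputs occur → does not occur.
Control pod fails [AND]: Forward pilot line 2 failed=occurs, Shuttle valve 2 degraded=not → not all inputs occur → does not occur.
Ram stack 2 unavailable [AND]: Outboard hydraulic pump offline=occurs, Control pod fails=not → not all inputs occur → does not occur.
Offshore blowout preventer fails to close [OR]: Ram stack down=not, Annular stack unavailable=not, Ram stack 2 unavailable=not, Primary blind shear ram 2 lost=not → no input occurs → does not occur.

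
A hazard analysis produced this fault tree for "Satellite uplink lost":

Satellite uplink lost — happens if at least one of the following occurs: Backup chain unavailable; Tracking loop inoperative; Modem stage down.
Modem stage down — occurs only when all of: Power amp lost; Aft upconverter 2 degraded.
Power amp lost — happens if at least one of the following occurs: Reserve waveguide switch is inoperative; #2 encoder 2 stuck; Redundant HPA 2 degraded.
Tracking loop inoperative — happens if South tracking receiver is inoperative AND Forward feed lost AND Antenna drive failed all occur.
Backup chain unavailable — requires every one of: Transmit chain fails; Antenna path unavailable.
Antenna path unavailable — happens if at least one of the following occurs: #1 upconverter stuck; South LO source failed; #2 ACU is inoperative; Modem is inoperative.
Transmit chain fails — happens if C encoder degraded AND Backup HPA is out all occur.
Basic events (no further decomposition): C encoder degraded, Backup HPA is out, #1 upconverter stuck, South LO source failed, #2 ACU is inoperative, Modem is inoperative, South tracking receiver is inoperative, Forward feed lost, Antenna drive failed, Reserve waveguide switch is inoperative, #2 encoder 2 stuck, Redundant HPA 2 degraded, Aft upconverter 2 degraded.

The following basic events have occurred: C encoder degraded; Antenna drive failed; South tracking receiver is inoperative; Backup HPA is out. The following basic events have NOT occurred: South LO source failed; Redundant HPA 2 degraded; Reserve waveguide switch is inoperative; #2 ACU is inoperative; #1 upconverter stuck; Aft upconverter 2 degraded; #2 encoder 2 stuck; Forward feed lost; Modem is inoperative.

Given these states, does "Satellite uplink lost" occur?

Transmit chain fails [AND]: C encoder degraded=occurs, Backup HPA is out=occurs → all inputs occur → occurs.
Antenna path unavailable [OR]: #1 upconverter stuck=not, South LO source failed=not, #2 ACU is inoperative=not, Modem is inoperative=not → no input occurs → does not occur.
Backup chain unavailable [AND]: Transmit chain fails=occurs, Antenna path unavailable=not → not all inputs occur → does not occur.
Tracking loop inoperative [AND]: South tracking receiver is inoperative=occurs, Forward feed lost=not, Antenna drive failed=occurs → not all inputs occur → does not occur.
Power amp lost [OR]: Reserve waveguide switch is inoperative=not, #2 encoder 2 stuck=not, Redundant HPA 2 degraded=not → no input occurs → does not occur.
Modem stage down [AND]: Power amp lost=not, Aft upconverter 2 degraded=not → not all inputs occur → does not occur.
Satellite uplink lost [OR]: Backup chain unavailable=not, Tracking loop inoperative=not, Modem stage down=not → no input occurs → does not occur.

No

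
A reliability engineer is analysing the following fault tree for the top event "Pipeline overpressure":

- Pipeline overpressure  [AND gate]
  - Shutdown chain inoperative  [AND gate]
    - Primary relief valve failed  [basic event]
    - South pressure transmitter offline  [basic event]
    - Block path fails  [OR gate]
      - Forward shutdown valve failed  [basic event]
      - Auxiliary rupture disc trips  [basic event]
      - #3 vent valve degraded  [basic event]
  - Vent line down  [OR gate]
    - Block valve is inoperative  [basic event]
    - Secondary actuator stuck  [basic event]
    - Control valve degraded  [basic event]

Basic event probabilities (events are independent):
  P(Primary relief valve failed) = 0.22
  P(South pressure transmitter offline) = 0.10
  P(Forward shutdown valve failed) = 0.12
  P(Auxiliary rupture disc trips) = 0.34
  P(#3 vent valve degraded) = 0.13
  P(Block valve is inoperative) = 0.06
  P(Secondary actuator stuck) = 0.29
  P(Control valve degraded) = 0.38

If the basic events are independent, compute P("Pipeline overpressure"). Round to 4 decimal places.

0.0064

P(Block path fails) [OR] = 1 − (1−0.12) × (1−0.34) × (1−0.13) = 0.494704
P(Shutdown chain inoperative) [AND] = 0.22 × 0.10 × 0.494704 = 0.010883
P(Vent line down) [OR] = 1 − (1−0.06) × (1−0.29) × (1−0.38) = 0.586212
P(Pipeline overpressure) [AND] = 0.010883 × 0.586212 = 0.006380
Rounded to 4 decimal places: P(Pipeline overpressure) ≈ 0.0064.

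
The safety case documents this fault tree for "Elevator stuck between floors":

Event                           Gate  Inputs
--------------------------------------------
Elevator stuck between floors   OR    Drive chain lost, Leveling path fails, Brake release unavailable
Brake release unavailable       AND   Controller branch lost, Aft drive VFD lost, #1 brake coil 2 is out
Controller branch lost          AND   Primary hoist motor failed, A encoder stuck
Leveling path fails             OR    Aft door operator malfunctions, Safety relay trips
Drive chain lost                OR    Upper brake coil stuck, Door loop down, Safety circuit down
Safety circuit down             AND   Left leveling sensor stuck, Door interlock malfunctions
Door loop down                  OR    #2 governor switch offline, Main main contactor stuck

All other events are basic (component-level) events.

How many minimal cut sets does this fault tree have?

Door loop down [OR]: union of children's cut sets → 2 cut set(s).
Safety circuit down [AND]: one cut set from each child combined → 1 × 1 = 1 cut set(s).
Drive chain lost [OR]: union of children's cut sets → 4 cut set(s).
Leveling path fails [OR]: union of children's cut sets → 2 cut set(s).
Controller branch lost [AND]: one cut set from each child combined → 1 × 1 = 1 cut set(s).
Brake release unavailable [AND]: one cut set from each child combined → 1 × 1 × 1 = 1 cut set(s).
Elevator stuck between floors [OR]: union of children's cut sets → 7 cut set(s).
Minimal cut sets: {Upper brake coil stuck}; {#2 governor switch offline}; {Main main contactor stuck}; {Door interlock malfunctions, Left leveling sensor stuck}; {Aft door operator malfunctions}; {Safety relay trips}; {#1 brake coil 2 is out, A encoder stuck, Aft drive VFD lost, Primary hoist motor failed}.

7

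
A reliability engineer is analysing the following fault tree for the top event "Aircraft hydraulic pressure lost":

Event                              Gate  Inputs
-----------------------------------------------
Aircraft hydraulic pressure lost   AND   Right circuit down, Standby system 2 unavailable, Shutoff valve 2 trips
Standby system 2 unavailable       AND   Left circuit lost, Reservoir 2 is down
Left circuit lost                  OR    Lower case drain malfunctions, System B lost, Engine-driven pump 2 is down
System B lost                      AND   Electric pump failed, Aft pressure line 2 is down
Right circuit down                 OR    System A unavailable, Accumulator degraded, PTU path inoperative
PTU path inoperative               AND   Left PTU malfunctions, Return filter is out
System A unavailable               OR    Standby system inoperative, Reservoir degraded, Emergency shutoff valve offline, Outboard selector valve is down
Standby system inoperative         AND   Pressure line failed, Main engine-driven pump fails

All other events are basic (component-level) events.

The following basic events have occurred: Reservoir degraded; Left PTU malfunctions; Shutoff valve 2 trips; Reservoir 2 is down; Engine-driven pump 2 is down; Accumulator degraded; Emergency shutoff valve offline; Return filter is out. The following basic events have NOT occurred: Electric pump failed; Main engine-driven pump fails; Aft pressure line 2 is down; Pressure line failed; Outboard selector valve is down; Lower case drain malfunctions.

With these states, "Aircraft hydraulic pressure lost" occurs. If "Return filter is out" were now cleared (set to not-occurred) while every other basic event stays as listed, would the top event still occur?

Yes

Counterfactual: set "Return filter is out" to not occurred.
Standby system inoperative [AND]: Pressure line failed=not, Main engine-driven pump fails=not → not all inputs occur → does not occur.
System A unavailable [OR]: Standby system inoperative=not, Reservoir degraded=occurs, Emergency shutoff valve offline=occurs, Outboard selector valve is down=not → at least one input occurs → occurs.
PTU path inoperative [AND]: Left PTU malfunctions=occurs, Return filter is out=not → not all inputs occur → does not occur.
Right circuit down [OR]: System A unavailable=occurs, Accumulator degraded=occurs, PTU path inoperative=not → at least one input occurs → occurs.
System B lost [AND]: Electric pump failed=not, Aft pressure line 2 is down=not → not all inputs occur → does not occur.
Left circuit lost [OR]: Lower case drain malfunctions=not, System B lost=not, Engine-driven pump 2 is down=occurs → at least one input occurs → occurs.
Standby system 2 unavailable [AND]: Left circuit lost=occurs, Reservoir 2 is down=occurs → all inputs occur → occurs.
Aircraft hydraulic pressure lost [AND]: Right circuit down=occurs, Standby system 2 unavailable=occurs, Shutoff valve 2 trips=occurs → all inputs occur → occurs.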